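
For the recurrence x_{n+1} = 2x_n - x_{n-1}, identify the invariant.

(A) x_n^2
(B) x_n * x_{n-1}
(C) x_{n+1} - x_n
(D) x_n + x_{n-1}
C

For the recurrence x_{n+1} = 2x_n - x_{n-1}:

If x_{n+1} = 2x_n - x_{n-1}, then:
x_{n+1} - x_n = x_n - x_{n-1}
The first difference is constant throughout the sequence.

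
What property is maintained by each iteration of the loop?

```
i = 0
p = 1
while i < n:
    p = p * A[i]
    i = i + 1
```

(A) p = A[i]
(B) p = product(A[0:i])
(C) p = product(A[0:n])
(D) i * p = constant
B

A loop invariant must hold before the first iteration and be re-established by every execution of the body.

(B) p = product(A[0:i]): Initially i = 0 and p = 1 = product of the empty slice A[0:0]. If p = product(A[0:i]) holds at the top of an iteration, the body sets p to product(A[0:i]) * A[i] = product(A[0:i+1]) and then i to i+1, so the property is restored. At exit i = n, giving p = product(A[0:n]).

The other options fail:
(A) p = A[i]: after the first iteration p = A[0] but i = 1; in general p is a product of several elements, not a single one.
(C) p = product(A[0:n]): false before the loop (p = 1, not the full product) -- it only becomes true at exit.
(D) i * p = constant: initially i * p = 0, but after one iteration it is 1 * A[0], which is nonzero in general.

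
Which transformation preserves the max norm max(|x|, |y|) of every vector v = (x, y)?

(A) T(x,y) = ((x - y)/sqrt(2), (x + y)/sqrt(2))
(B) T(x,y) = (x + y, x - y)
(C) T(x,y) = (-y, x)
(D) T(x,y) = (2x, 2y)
C

A transformation preserves a norm if ||T(v)|| = ||v|| for every v; a single vector where the norm changes rules an option out.

(A) T(x,y) = ((x - y)/sqrt(2), (x + y)/sqrt(2)): v = (1, 0) has norm max(|1|, |0|) = 1, but T(v) = (sqrt(2)/2, sqrt(2)/2) has norm sqrt(2)/2 -- not preserved.
(B) T(x,y) = (x + y, x - y): v = (1, 1) has norm max(|1|, |1|) = 1, but T(v) = (2, 0) has norm 2 -- not preserved.
(C) T(x,y) = (-y, x): preserves the norm -- it only permutes the coordinates and/or flips signs, which leaves max(|x|, |y|) unchanged.
(D) T(x,y) = (2x, 2y): v = (1, 0) has norm max(|1|, |0|) = 1, but T(v) = (2, 0) has norm 2 -- not preserved.

Therefore the answer is (C).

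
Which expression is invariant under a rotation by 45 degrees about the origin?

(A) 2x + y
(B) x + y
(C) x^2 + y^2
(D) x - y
C

A rotation by 45 degrees sends (x, y) to (sqrt(2)x/2 - sqrt(2)y/2, sqrt(2)x/2 + sqrt(2)y/2).
Substitute the transformed coordinates into each option and compare with the original:
(A) 2x + y  ->  2(sqrt(2)x/2 - sqrt(2)y/2) + (sqrt(2)x/2 + sqrt(2)y/2) = 3sqrt(2)x/2 - sqrt(2)y/2   [differs from 2x + y: not invariant]
(B) x + y  ->  (sqrt(2)x/2 - sqrt(2)y/2) + (sqrt(2)x/2 + sqrt(2)y/2) = sqrt(2)x   [differs from x + y: not invariant]
(C) x^2 + y^2  ->  (sqrt(2)x/2 - sqrt(2)y/2)^2 + (sqrt(2)x/2 + sqrt(2)y/2)^2 = x^2 + y^2   [equals x^2 + y^2: invariant]
(D) x - y  ->  (sqrt(2)x/2 - sqrt(2)y/2) - (sqrt(2)x/2 + sqrt(2)y/2) = -sqrt(2)y   [differs from x - y: not invariant]

Only option (C), x^2 + y^2, is unchanged by the transformation.
Geometrically, x^2 + y^2 is the squared distance from the origin, which every rotation about the origin preserves.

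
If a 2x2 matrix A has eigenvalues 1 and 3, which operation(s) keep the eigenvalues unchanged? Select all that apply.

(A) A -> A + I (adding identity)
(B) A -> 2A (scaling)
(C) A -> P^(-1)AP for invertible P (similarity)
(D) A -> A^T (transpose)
C and D

Eigenvalues are preserved by:
1. Similarity transformations: A -> P^(-1)AP (same characteristic polynomial)
2. Transpose: A^T has the same eigenvalues as A

Eigenvalues are NOT preserved by:
- Adding identity: eigenvalues become 1+1, 3+1
- Scaling: eigenvalues become 2, 6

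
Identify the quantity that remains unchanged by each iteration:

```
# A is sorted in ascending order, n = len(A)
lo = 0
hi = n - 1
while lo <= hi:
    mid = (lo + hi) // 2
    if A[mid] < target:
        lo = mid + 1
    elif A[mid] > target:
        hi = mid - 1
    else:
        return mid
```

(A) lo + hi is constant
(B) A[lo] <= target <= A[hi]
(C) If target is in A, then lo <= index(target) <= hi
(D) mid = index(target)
C

A loop invariant must hold before the first iteration and be re-established by every execution of the body.

(C) If target is in A, then lo <= index(target) <= hi: Before the loop [lo, hi] = [0, n-1] covers every index. When A[mid] < target, sortedness puts target strictly to the right of mid, so setting lo = mid + 1 keeps index(target) in [lo, hi]; symmetrically for hi = mid - 1. Hence 'if target is in A then lo <= index(target) <= hi' holds after every iteration, and when lo > hi it proves target is absent.

The other options fail:
(A) lo + hi is constant: each iteration moves exactly one of lo, hi, so lo + hi changes (e.g. 0 + (n-1) becomes (mid+1) + (n-1)).
(B) A[lo] <= target <= A[hi]: fails when target is not in A (e.g. target < A[0] already violates it before the loop), so it is not maintained in general.
(D) mid = index(target): mid is just the current probe; it equals index(target) only on the iteration that returns.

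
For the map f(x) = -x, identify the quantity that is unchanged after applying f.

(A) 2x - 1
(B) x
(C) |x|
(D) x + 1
C

For f(x) = -x:
Applying f replaces x by -x. Since |-x| = |x|, the absolute value is unchanged by f, whereas x -> -x, 2x - 1 -> -2x - 1 and x + 1 -> -x + 1 all change.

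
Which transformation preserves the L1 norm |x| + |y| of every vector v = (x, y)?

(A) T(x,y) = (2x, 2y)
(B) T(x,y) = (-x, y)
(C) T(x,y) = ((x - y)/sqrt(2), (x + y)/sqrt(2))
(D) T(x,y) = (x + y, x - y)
B

A transformation preserves a norm if ||T(v)|| = ||v|| for every v; a single vector where the norm changes rules an option out.

(A) T(x,y) = (2x, 2y): v = (1, 0) has norm |1| + |0| = 1, but T(v) = (2, 0) has norm 2 -- not preserved.
(B) T(x,y) = (-x, y): preserves the norm -- it only permutes the coordinates and/or flips signs, which leaves |x| + |y| unchanged.
(C) T(x,y) = ((x - y)/sqrt(2), (x + y)/sqrt(2)): v = (1, 0) has norm |1| + |0| = 1, but T(v) = (sqrt(2)/2, sqrt(2)/2) has norm sqrt(2) -- not preserved.
(D) T(x,y) = (x + y, x - y): v = (1, 0) has norm |1| + |0| = 1, but T(v) = (1, 1) has norm 2 -- not preserved.

Therefore the answer is (B).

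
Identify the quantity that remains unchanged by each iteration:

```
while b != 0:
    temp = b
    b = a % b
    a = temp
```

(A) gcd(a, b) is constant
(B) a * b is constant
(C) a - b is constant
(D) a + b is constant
A

A loop invariant must hold before the first iteration and be re-established by every execution of the body.

(A) gcd(a, b) is constant: One iteration replaces (a, b) by (b, a mod b). Since a mod b = a - q*b for an integer q, any common divisor of a and b divides b and a mod b, and conversely; hence gcd(b, a mod b) = gcd(a, b). For instance (25, 4) -> (4, 1) keeps gcd = 1. At exit b = 0 and a = gcd of the original inputs.

The other options fail:
(B) a * b is constant: e.g. (a, b) = (25, 4) -> (4, 1): the product goes from 100 to 4.
(C) a - b is constant: e.g. (a, b) = (25, 4) -> (4, 1): the difference goes from 21 to 3.
(D) a + b is constant: e.g. (a, b) = (25, 4) -> (4, 1): the sum goes from 29 to 5.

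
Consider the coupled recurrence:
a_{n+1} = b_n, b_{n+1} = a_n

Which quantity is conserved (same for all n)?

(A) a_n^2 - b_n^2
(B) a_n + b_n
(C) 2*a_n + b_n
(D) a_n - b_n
B

Replace a_n by a_{n+1} = b_n and b_n by b_{n+1} = a_n in each option and simplify:
(A) a_n^2 - b_n^2  ->  (b_n)^2 - (a_n)^2 = -a_n^2 + b_n^2   [not conserved]
(B) a_n + b_n  ->  (b_n) + (a_n) = a_n + b_n   [conserved]
(C) 2*a_n + b_n  ->  2*(b_n) + (a_n) = a_n + 2*b_n   [not conserved]
(D) a_n - b_n  ->  (b_n) - (a_n) = -a_n + b_n   [not conserved]

Only (B) a_n + b_n returns to itself after one step, so it is the conserved quantity.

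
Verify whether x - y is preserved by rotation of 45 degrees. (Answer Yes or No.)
No

Applying rotation by 45 degrees: x' = x*cos(45 degrees) - y*sin(45 degrees) = sqrt(2)x/2 - sqrt(2)y/2, y' = x*sin(45 degrees) + y*cos(45 degrees) = sqrt(2)x/2 + sqrt(2)y/2

Substituting into x - y:
(sqrt(2)x/2 - sqrt(2)y/2) - (sqrt(2)x/2 + sqrt(2)y/2)
= -sqrt(2)y

This differs from the original expression x - y, so it is NOT invariant.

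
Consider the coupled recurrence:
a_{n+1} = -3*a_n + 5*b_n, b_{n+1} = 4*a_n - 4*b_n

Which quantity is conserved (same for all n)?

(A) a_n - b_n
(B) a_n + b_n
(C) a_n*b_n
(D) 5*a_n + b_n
B

Replace a_n by a_{n+1} = -3*a_n + 5*b_n and b_n by b_{n+1} = 4*a_n - 4*b_n in each option and simplify:
(A) a_n - b_n  ->  (-3*a_n + 5*b_n) - (4*a_n - 4*b_n) = -7*a_n + 9*b_n   [not conserved]
(B) a_n + b_n  ->  (-3*a_n + 5*b_n) + (4*a_n - 4*b_n) = a_n + b_n   [conserved]
(C) a_n*b_n  ->  (-3*a_n + 5*b_n)*(4*a_n - 4*b_n) = -12*a_n^2 + 32*a_n*b_n - 20*b_n^2   [not conserved]
(D) 5*a_n + b_n  ->  5*(-3*a_n + 5*b_n) + (4*a_n - 4*b_n) = -11*a_n + 21*b_n   [not conserved]

Only (B) a_n + b_n returns to itself after one step, so it is the conserved quantity.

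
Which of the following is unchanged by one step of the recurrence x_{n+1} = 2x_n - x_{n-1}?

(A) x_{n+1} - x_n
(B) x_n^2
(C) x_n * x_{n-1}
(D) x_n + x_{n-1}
A

For the recurrence x_{n+1} = 2x_n - x_{n-1}:

If x_{n+1} = 2x_n - x_{n-1}, then:
x_{n+1} - x_n = x_n - x_{n-1}
The first difference is constant throughout the sequence.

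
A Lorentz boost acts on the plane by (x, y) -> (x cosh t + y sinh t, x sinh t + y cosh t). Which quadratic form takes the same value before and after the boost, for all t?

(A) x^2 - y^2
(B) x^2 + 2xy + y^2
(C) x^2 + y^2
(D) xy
A

Write x' = x cosh t + y sinh t, y' = x sinh t + y cosh t and substitute into each option:
(A) x^2 - y^2: (x cosh t + y sinh t)^2 - (x sinh t + y cosh t)^2 = x^2(cosh^2 t - sinh^2 t) + 2xy(cosh t sinh t - sinh t cosh t) + y^2(sinh^2 t - cosh^2 t) = x^2 - y^2   [invariant, using cosh^2 t - sinh^2 t = 1]
(B) x^2 + 2xy + y^2: (x' + y')^2 with x' + y' = (x + y)(cosh t + sinh t) = (x + y)e^t, so it becomes (x + y)^2 e^(2t)   [not invariant for t != 0]
(C) x^2 + y^2: (x cosh t + y sinh t)^2 + (x sinh t + y cosh t)^2 = (x^2 + y^2)(cosh^2 t + sinh^2 t) + 4xy sinh t cosh t = (x^2 + y^2) cosh 2t + 2xy sinh 2t   [not invariant for t != 0]
(D) xy: (x cosh t + y sinh t)(x sinh t + y cosh t) = xy(cosh^2 t + sinh^2 t) + (x^2 + y^2) sinh t cosh t = xy cosh 2t + (x^2 + y^2)(sinh 2t)/2   [not invariant for t != 0]

Only (A) x^2 - y^2 is unchanged; it is the Minkowski form preserved by Lorentz boosts, just as x^2 + y^2 is preserved by ordinary rotations.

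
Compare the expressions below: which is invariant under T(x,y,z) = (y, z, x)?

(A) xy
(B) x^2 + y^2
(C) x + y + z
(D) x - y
C

Apply T(x,y,z) = (y, z, x) to each option, i.e. replace (x, y, z) by the transformed coordinates.
Substitute the transformed coordinates into each option and compare with the original:
(A) xy  ->  (y)(z) = yz   [differs from xy: not invariant]
(B) x^2 + y^2  ->  (y)^2 + (z)^2 = y^2 + z^2   [differs from x^2 + y^2: not invariant]
(C) x + y + z  ->  (y) + (z) + (x) = x + y + z   [equals x + y + z: invariant]
(D) x - y  ->  (y) - (z) = y - z   [differs from x - y: not invariant]

Only option (C), x + y + z, is unchanged by the transformation.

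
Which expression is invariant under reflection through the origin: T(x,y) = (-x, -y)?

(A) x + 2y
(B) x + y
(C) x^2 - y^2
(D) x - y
C

The map is reflection through the origin: T(x,y) = (-x, -y).
Substitute the transformed coordinates into each option and compare with the original:
(A) x + 2y  ->  (-x) + 2(-y) = -x - 2y   [differs from x + 2y: not invariant]
(B) x + y  ->  (-x) + (-y) = -x - y   [differs from x + y: not invariant]
(C) x^2 - y^2  ->  (-x)^2 - (-y)^2 = x^2 - y^2   [equals x^2 - y^2: invariant]
(D) x - y  ->  (-x) - (-y) = -x + y   [differs from x - y: not invariant]

Only option (C), x^2 - y^2, is unchanged by the transformation.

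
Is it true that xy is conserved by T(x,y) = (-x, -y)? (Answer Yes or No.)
Yes

Substitute T(x,y) = (-x, -y) into the expression and compare with the original.

Original: xy
After applying T: (-x)(-y) = xy

This is identical to the original xy, so the expression is invariant.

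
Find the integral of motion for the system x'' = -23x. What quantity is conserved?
E = (x')^2 + 23x^2

Multiply the equation by x':
x' * x'' = -23x * x'
The left side is d/dt[(x')^2/2] and the right side is d/dt[-23x^2/2], so
d/dt[(x')^2/2 + 23x^2/2] = 0, i.e. (x')^2/2 + 23x^2/2 = constant.
Multiplying by 2, the integral of motion is E = (x')^2 + 23x^2.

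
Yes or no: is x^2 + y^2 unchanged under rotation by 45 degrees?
Yes

Applying rotation by 45 degrees: x' = x*cos(45 degrees) - y*sin(45 degrees) = sqrt(2)x/2 - sqrt(2)y/2, y' = x*sin(45 degrees) + y*cos(45 degrees) = sqrt(2)x/2 + sqrt(2)y/2

Substituting into x^2 + y^2:
(sqrt(2)x/2 - sqrt(2)y/2)^2 + (sqrt(2)x/2 + sqrt(2)y/2)^2
= x^2 + y^2

This equals the original expression x^2 + y^2, so it IS invariant.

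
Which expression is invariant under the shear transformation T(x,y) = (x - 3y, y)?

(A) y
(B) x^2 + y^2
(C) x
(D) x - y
A

Under the shear T(x,y) = (x - 3y, y):
Substitute the transformed coordinates into each option and compare with the original:
(A) y  ->  (y) = y   [equals y: invariant]
(B) x^2 + y^2  ->  (x - 3y)^2 + (y)^2 = x^2 - 6xy + 10y^2   [differs from x^2 + y^2: not invariant]
(C) x  ->  (x - 3y) = x - 3y   [differs from x: not invariant]
(D) x - y  ->  (x - 3y) - (y) = x - 4y   [differs from x - y: not invariant]

Only option (A), y, is unchanged by the transformation.
A horizontal shear moves points parallel to the x-axis, so the y-coordinate (and any function of y alone) is unchanged.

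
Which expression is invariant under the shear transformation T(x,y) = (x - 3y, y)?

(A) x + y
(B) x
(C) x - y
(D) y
D

Under the shear T(x,y) = (x - 3y, y):
Substitute the transformed coordinates into each option and compare with the original:
(A) x + y  ->  (x - 3y) + (y) = x - 2y   [differs from x + y: not invariant]
(B) x  ->  (x - 3y) = x - 3y   [differs from x: not invariant]
(C) x - y  ->  (x - 3y) - (y) = x - 4y   [differs from x - y: not invariant]
(D) y  ->  (y) = y   [equals y: invariant]

Only option (D), y, is unchanged by the transformation.
A horizontal shear moves points parallel to the x-axis, so the y-coordinate (and any function of y alone) is unchanged.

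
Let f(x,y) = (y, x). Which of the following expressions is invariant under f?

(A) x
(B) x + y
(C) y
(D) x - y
B

For f(x,y) = (y, x):
After applying f: x' = y, y' = x. So x' + y' = y + x = x + y.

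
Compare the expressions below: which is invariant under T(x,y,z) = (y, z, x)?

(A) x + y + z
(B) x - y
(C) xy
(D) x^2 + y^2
A

Apply T(x,y,z) = (y, z, x) to each option, i.e. replace (x, y, z) by the transformed coordinates.
Substitute the transformed coordinates into each option and compare with the original:
(A) x + y + z  ->  (y) + (z) + (x) = x + y + z   [equals x + y + z: invariant]
(B) x - y  ->  (y) - (z) = y - z   [differs from x - y: not invariant]
(C) xy  ->  (y)(z) = yz   [differs from xy: not invariant]
(D) x^2 + y^2  ->  (y)^2 + (z)^2 = y^2 + z^2   [differs from x^2 + y^2: not invariant]

Only option (A), x + y + z, is unchanged by the transformation.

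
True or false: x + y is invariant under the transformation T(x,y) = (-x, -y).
False

Substitute T(x,y) = (-x, -y) into the expression and compare with the original.

Original: x + y
After applying T: (-x) + (-y) = -x - y

This differs from the original x + y (difference: -2x - 2y), so the expression is NOT invariant.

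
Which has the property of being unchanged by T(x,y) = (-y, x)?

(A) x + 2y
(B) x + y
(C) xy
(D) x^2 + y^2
D

An expression E(x,y) is invariant under T if E(T(x,y)) = E(x,y). Here T(x,y) = (-y, x).
Substitute the transformed coordinates into each option and compare with the original:
(A) x + 2y  ->  (-y) + 2(x) = 2x - y   [differs from x + 2y: not invariant]
(B) x + y  ->  (-y) + (x) = x - y   [differs from x + y: not invariant]
(C) xy  ->  (-y)(x) = -xy   [differs from xy: not invariant]
(D) x^2 + y^2  ->  (-y)^2 + (x)^2 = x^2 + y^2   [equals x^2 + y^2: invariant]

Only option (D), x^2 + y^2, is unchanged by the transformation.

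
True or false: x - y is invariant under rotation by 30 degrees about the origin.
False

Applying rotation by 30 degrees: x' = x*cos(30 degrees) - y*sin(30 degrees) = sqrt(3)x/2 - y/2, y' = x*sin(30 degrees) + y*cos(30 degrees) = x/2 + sqrt(3)y/2

Substituting into x - y:
(sqrt(3)x/2 - y/2) - (x/2 + sqrt(3)y/2)
= -x/2 + sqrt(3)x/2 - sqrt(3)y/2 - y/2

This differs from the original expression x - y, so it is NOT invariant.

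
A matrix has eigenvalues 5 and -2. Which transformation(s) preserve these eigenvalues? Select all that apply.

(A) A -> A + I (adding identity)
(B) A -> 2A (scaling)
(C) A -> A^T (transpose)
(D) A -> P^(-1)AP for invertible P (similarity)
C and D

Eigenvalues are preserved by:
1. Similarity transformations: A -> P^(-1)AP (same characteristic polynomial)
2. Transpose: A^T has the same eigenvalues as A

Eigenvalues are NOT preserved by:
- Adding identity: eigenvalues become 5+1, -2+1
- Scaling: eigenvalues become 10, -4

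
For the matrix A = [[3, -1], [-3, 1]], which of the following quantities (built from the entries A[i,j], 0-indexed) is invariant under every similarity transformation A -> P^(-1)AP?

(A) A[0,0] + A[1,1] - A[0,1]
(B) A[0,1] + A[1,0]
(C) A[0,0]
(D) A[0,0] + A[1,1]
D

A[0,0] + A[1,1] is the trace of A. By the cyclic property of the trace, tr(P^(-1)AP) = tr(APP^(-1)) = tr(A), so it is the same for every matrix similar to A.

The other combinations are not similarity invariants. For example, take P = [[1, -1], [0, 1]] (det P = 1), so P^(-1) = [[1, 1], [0, 1]] and
B = P^(-1)AP = [[0, 0], [-3, 4]].
Evaluating each option on A and on B:
(A) A[0,0] + A[1,1] - A[0,1]: 5 for A, 4 for B -> changes
(B) A[0,1] + A[1,0]: -4 for A, -3 for B -> changes
(C) A[0,0]: 3 for A, 0 for B -> changes
(D) A[0,0] + A[1,1]: 4 for A, 4 for B -> unchanged

Only (D) A[0,0] + A[1,1] = 4 survives (and it does so for every P, not just this one), so it is the invariant.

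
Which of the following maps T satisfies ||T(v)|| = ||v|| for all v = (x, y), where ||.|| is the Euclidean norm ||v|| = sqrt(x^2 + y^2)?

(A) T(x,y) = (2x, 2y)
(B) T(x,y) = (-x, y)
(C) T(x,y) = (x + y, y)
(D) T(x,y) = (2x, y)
B

A transformation preserves a norm if ||T(v)|| = ||v|| for every v; a single vector where the norm changes rules an option out.

(A) T(x,y) = (2x, 2y): v = (1, 0) has norm sqrt((1)^2 + (0)^2) = 1, but T(v) = (2, 0) has norm 2 -- not preserved.
(B) T(x,y) = (-x, y): preserves the norm -- it is an orthogonal map (a rotation/reflection), and (-x)^2 + (y)^2 simplifies to x^2 + y^2.
(C) T(x,y) = (x + y, y): v = (0, 1) has norm sqrt((0)^2 + (1)^2) = 1, but T(v) = (1, 1) has norm sqrt(2) -- not preserved.
(D) T(x,y) = (2x, y): v = (1, 0) has norm sqrt((1)^2 + (0)^2) = 1, but T(v) = (2, 0) has norm 2 -- not preserved.

Therefore the answer is (B).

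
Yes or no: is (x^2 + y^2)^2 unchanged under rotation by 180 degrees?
Yes

Applying rotation by 180 degrees: x' = x*cos(180 degrees) - y*sin(180 degrees) = -x, y' = x*sin(180 degrees) + y*cos(180 degrees) = -y

Substituting into (x^2 + y^2)^2:
((-x)^2 + (-y)^2)^2
= x^4 + 2x^2y^2 + y^4 = (x^2 + y^2)^2

This equals the original expression (x^2 + y^2)^2, so it IS invariant.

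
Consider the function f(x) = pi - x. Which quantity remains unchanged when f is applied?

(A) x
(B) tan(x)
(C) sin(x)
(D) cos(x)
C

For f(x) = pi - x:
sin(pi - x) = sin(x), so sine is invariant under this transformation.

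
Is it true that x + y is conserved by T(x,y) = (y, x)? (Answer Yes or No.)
Yes

Substitute T(x,y) = (y, x) into the expression and compare with the original.

Original: x + y
After applying T: (y) + (x) = x + y

This is identical to the original x + y, so the expression is invariant.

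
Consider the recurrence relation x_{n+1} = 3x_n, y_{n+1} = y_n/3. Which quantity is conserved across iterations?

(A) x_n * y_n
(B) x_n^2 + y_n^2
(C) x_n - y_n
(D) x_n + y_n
A

For the recurrence x_{n+1} = 3x_n, y_{n+1} = y_n/3:

x_{n+1} * y_{n+1} = (3x_n) * (y_n/3) = x_n * y_n
The product is conserved.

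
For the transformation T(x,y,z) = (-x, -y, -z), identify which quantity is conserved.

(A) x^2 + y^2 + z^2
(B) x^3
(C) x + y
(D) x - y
A

Apply T(x,y,z) = (-x, -y, -z) to each option, i.e. replace (x, y, z) by the transformed coordinates.
Substitute the transformed coordinates into each option and compare with the original:
(A) x^2 + y^2 + z^2  ->  (-x)^2 + (-y)^2 + (-z)^2 = x^2 + y^2 + z^2   [equals x^2 + y^2 + z^2: invariant]
(B) x^3  ->  (-x)^3 = -x^3   [differs from x^3: not invariant]
(C) x + y  ->  (-x) + (-y) = -x - y   [differs from x + y: not invariant]
(D) x - y  ->  (-x) - (-y) = -x + y   [differs from x - y: not invariant]

Only option (A), x^2 + y^2 + z^2, is unchanged by the transformation.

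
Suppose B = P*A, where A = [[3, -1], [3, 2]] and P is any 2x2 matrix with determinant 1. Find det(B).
9

By the multiplicative property of determinants, det(B) = det(P*A) = det(P) * det(A) = det(A),
so the determinant is invariant under multiplication by any determinant-1 matrix; we just need det(A).

det(A) = (3)(2) - (-1)(3) = 6 - (-3) = 9

Therefore det(B) = 1 * 9 = 9.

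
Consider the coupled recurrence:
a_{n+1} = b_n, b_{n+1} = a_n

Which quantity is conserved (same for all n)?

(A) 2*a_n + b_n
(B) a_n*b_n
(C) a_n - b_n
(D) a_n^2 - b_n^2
B

Replace a_n by a_{n+1} = b_n and b_n by b_{n+1} = a_n in each option and simplify:
(A) 2*a_n + b_n  ->  2*(b_n) + (a_n) = a_n + 2*b_n   [not conserved]
(B) a_n*b_n  ->  (b_n)*(a_n) = a_n*b_n   [conserved]
(C) a_n - b_n  ->  (b_n) - (a_n) = -a_n + b_n   [not conserved]
(D) a_n^2 - b_n^2  ->  (b_n)^2 - (a_n)^2 = -a_n^2 + b_n^2   [not conserved]

Only (B) a_n*b_n returns to itself after one step, so it is the conserved quantity.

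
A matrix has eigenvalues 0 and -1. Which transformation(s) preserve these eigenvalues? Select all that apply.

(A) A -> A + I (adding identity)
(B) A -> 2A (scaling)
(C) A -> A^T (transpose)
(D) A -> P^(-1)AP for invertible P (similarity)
C and D

Eigenvalues are preserved by:
1. Similarity transformations: A -> P^(-1)AP (same characteristic polynomial)
2. Transpose: A^T has the same eigenvalues as A

Eigenvalues are NOT preserved by:
- Adding identity: eigenvalues become 0+1, -1+1
- Scaling: eigenvalues become 0, -2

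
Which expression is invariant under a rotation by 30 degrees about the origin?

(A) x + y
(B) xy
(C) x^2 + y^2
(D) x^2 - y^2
C

A rotation by 30 degrees sends (x, y) to (sqrt(3)x/2 - y/2, x/2 + sqrt(3)y/2).
Substitute the transformed coordinates into each option and compare with the original:
(A) x + y  ->  (sqrt(3)x/2 - y/2) + (x/2 + sqrt(3)y/2) = x/2 + sqrt(3)x/2 - y/2 + sqrt(3)y/2   [differs from x + y: not invariant]
(B) xy  ->  (sqrt(3)x/2 - y/2)(x/2 + sqrt(3)y/2) = sqrt(3)x^2/4 + xy/2 - sqrt(3)y^2/4   [differs from xy: not invariant]
(C) x^2 + y^2  ->  (sqrt(3)x/2 - y/2)^2 + (x/2 + sqrt(3)y/2)^2 = x^2 + y^2   [equals x^2 + y^2: invariant]
(D) x^2 - y^2  ->  (sqrt(3)x/2 - y/2)^2 - (x/2 + sqrt(3)y/2)^2 = x^2/2 - sqrt(3)xy - y^2/2   [differs from x^2 - y^2: not invariant]

Only option (C), x^2 + y^2, is unchanged by the transformation.
Geometrically, x^2 + y^2 is the squared distance from the origin, which every rotation about the origin preserves.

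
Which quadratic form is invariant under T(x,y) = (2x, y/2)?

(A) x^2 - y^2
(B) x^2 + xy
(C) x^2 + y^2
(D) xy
D

T multiplies x by 2 and divides y by 2.
Substitute the transformed coordinates into each option and compare with the original:
(A) x^2 - y^2  ->  (2x)^2 - (y/2)^2 = 4x^2 - y^2/4   [differs from x^2 - y^2: not invariant]
(B) x^2 + xy  ->  (2x)^2 + (2x)(y/2) = 4x^2 + xy   [differs from x^2 + xy: not invariant]
(C) x^2 + y^2  ->  (2x)^2 + (y/2)^2 = 4x^2 + y^2/4   [differs from x^2 + y^2: not invariant]
(D) xy  ->  (2x)(y/2) = xy   [equals xy: invariant]

Only option (D), xy, is unchanged by the transformation.
The factors 2 and 1/2 cancel only in the pure product xy.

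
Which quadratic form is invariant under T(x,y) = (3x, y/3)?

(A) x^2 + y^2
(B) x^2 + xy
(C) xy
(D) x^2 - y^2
C

T multiplies x by 3 and divides y by 3.
Substitute the transformed coordinates into each option and compare with the original:
(A) x^2 + y^2  ->  (3x)^2 + (y/3)^2 = 9x^2 + y^2/9   [differs from x^2 + y^2: not invariant]
(B) x^2 + xy  ->  (3x)^2 + (3x)(y/3) = 9x^2 + xy   [differs from x^2 + xy: not invariant]
(C) xy  ->  (3x)(y/3) = xy   [equals xy: invariant]
(D) x^2 - y^2  ->  (3x)^2 - (y/3)^2 = 9x^2 - y^2/9   [differs from x^2 - y^2: not invariant]

Only option (C), xy, is unchanged by the transformation.
The factors 3 and 1/3 cancel only in the pure product xy.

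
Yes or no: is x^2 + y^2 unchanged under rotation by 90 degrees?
Yes

Applying rotation by 90 degrees: x' = x*cos(90 degrees) - y*sin(90 degrees) = -y, y' = x*sin(90 degrees) + y*cos(90 degrees) = x

Substituting into x^2 + y^2:
(-y)^2 + (x)^2
= x^2 + y^2

This equals the original expression x^2 + y^2, so it IS invariant.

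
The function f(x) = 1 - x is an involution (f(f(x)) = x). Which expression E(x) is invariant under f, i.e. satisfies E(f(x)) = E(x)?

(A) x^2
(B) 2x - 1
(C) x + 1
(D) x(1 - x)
D

Replace x by f(x) = 1 - x in each option and simplify. As a quick numerical cross-check, also compare E(4) with E(f(4)) = E(-3).

(A) x^2  ->  (1 - x)^2 = (x - 1)^2; check: E(4) = 16 but E(-3) = 9.   [not invariant]
(B) 2x - 1  ->  2(1 - x) - 1 = 1 - 2x; check: E(4) = 7 but E(-3) = -7.   [not invariant]
(C) x + 1  ->  (1 - x) + 1 = 2 - x; check: E(4) = 5 but E(-3) = -2.   [not invariant]
(D) x(1 - x)  ->  (1 - x)(1 - (1 - x)), which simplifies back to x(1 - x); check: E(4) = -12, E(-3) = -12.   [invariant]

Only (D) is unchanged. E is symmetric under swapping x with f(x) = 1 - x, which is exactly what an involution does.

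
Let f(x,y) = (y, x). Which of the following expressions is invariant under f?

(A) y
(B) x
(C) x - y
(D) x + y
D

For f(x,y) = (y, x):
After applying f: x' = y, y' = x. So x' + y' = y + x = x + y.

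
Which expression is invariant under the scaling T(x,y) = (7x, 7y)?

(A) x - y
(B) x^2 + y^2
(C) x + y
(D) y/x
D

Under the uniform scaling T(x,y) = (7x, 7y):
Substitute the transformed coordinates into each option and compare with the original:
(A) x - y  ->  (7x) - (7y) = 7x - 7y   [differs from x - y: not invariant]
(B) x^2 + y^2  ->  (7x)^2 + (7y)^2 = 49x^2 + 49y^2   [differs from x^2 + y^2: not invariant]
(C) x + y  ->  (7x) + (7y) = 7x + 7y   [differs from x + y: not invariant]
(D) y/x  ->  (7y)/(7x) = y/x   [equals y/x: invariant]

Only option (D), y/x, is unchanged by the transformation.
The common factor 7 cancels in a ratio of coordinates, while sums, products and sums of squares pick up factors of 7 or 49.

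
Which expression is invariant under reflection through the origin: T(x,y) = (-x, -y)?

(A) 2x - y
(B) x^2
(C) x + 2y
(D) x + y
B

The map is reflection through the origin: T(x,y) = (-x, -y).
Substitute the transformed coordinates into each option and compare with the original:
(A) 2x - y  ->  2(-x) - (-y) = -2x + y   [differs from 2x - y: not invariant]
(B) x^2  ->  (-x)^2 = x^2   [equals x^2: invariant]
(C) x + 2y  ->  (-x) + 2(-y) = -x - 2y   [differs from x + 2y: not invariant]
(D) x + y  ->  (-x) + (-y) = -x - y   [differs from x + y: not invariant]

Only option (B), x^2, is unchanged by the transformation.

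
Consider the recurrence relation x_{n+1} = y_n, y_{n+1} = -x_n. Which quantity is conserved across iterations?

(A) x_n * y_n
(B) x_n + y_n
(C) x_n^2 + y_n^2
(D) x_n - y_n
C

For the recurrence x_{n+1} = y_n, y_{n+1} = -x_n:

x_{n+1}^2 + y_{n+1}^2 = y_n^2 + (-x_n)^2 = x_n^2 + y_n^2
The sum of squares is conserved (like energy in a harmonic oscillator).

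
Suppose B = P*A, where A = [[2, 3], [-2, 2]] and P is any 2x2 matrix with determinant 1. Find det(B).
10

By the multiplicative property of determinants, det(B) = det(P*A) = det(P) * det(A) = det(A),
so the determinant is invariant under multiplication by any determinant-1 matrix; we just need det(A).

det(A) = (2)(2) - (3)(-2) = 4 - (-6) = 10

Therefore det(B) = 1 * 10 = 10.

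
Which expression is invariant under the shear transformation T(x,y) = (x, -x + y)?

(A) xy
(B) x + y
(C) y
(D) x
D

Under the shear T(x,y) = (x, -x + y):
Substitute the transformed coordinates into each option and compare with the original:
(A) xy  ->  (x)(-x + y) = -x^2 + xy   [differs from xy: not invariant]
(B) x + y  ->  (x) + (-x + y) = y   [differs from x + y: not invariant]
(C) y  ->  (-x + y) = -x + y   [differs from y: not invariant]
(D) x  ->  (x) = x   [equals x: invariant]

Only option (D), x, is unchanged by the transformation.
A vertical shear moves points parallel to the y-axis, so the x-coordinate (and any function of x alone) is unchanged.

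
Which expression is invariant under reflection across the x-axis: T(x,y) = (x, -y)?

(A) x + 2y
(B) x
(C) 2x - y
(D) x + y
B

The map is reflection across the x-axis: T(x,y) = (x, -y).
Substitute the transformed coordinates into each option and compare with the original:
(A) x + 2y  ->  (x) + 2(-y) = x - 2y   [differs from x + 2y: not invariant]
(B) x  ->  (x) = x   [equals x: invariant]
(C) 2x - y  ->  2(x) - (-y) = 2x + y   [differs from 2x - y: not invariant]
(D) x + y  ->  (x) + (-y) = x - y   [differs from x + y: not invariant]

Only option (B), x, is unchanged by the transformation.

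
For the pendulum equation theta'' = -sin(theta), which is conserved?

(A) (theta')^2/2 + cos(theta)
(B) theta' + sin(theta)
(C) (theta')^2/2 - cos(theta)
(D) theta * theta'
C

A first integral I satisfies dI/dt = 0 along every solution. Differentiate each option and use the equation of motion:
(A) d/dt[(theta')^2/2 + cos(theta)] = theta' theta'' - sin(theta) theta' = -2 theta' sin(theta), not identically 0
(B) d/dt[theta' + sin(theta)] = theta'' + cos(theta) theta' = -sin(theta) + theta' cos(theta), not identically 0
(C) d/dt[(theta')^2/2 - cos(theta)] = theta' theta'' + sin(theta) theta' = theta'(-sin(theta)) + theta' sin(theta) = 0
(D) d/dt[theta * theta'] = (theta')^2 + theta theta'' = (theta')^2 - theta sin(theta), not identically 0

Only (C) has zero time-derivative. This is the total energy: kinetic (theta')^2/2 plus potential -cos(theta).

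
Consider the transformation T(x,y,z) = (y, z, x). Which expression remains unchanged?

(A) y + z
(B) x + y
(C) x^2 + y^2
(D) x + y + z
D

Apply T(x,y,z) = (y, z, x) to each option, i.e. replace (x, y, z) by the transformed coordinates.
Substitute the transformed coordinates into each option and compare with the original:
(A) y + z  ->  (z) + (x) = x + z   [differs from y + z: not invariant]
(B) x + y  ->  (y) + (z) = y + z   [differs from x + y: not invariant]
(C) x^2 + y^2  ->  (y)^2 + (z)^2 = y^2 + z^2   [differs from x^2 + y^2: not invariant]
(D) x + y + z  ->  (y) + (z) + (x) = x + y + z   [equals x + y + z: invariant]

Only option (D), x + y + z, is unchanged by the transformation.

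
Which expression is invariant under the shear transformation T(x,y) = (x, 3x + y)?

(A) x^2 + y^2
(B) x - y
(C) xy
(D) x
D

Under the shear T(x,y) = (x, 3x + y):
Substitute the transformed coordinates into each option and compare with the original:
(A) x^2 + y^2  ->  (x)^2 + (3x + y)^2 = 10x^2 + 6xy + y^2   [differs from x^2 + y^2: not invariant]
(B) x - y  ->  (x) - (3x + y) = -2x - y   [differs from x - y: not invariant]
(C) xy  ->  (x)(3x + y) = 3x^2 + xy   [differs from xy: not invariant]
(D) x  ->  (x) = x   [equals x: invariant]

Only option (D), x, is unchanged by the transformation.
A vertical shear moves points parallel to the y-axis, so the x-coordinate (and any function of x alone) is unchanged.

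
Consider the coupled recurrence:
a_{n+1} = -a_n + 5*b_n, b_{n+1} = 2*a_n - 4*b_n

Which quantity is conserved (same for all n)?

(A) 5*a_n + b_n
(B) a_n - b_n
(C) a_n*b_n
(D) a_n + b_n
D

Replace a_n by a_{n+1} = -a_n + 5*b_n and b_n by b_{n+1} = 2*a_n - 4*b_n in each option and simplify:
(A) 5*a_n + b_n  ->  5*(-a_n + 5*b_n) + (2*a_n - 4*b_n) = -3*a_n + 21*b_n   [not conserved]
(B) a_n - b_n  ->  (-a_n + 5*b_n) - (2*a_n - 4*b_n) = -3*a_n + 9*b_n   [not conserved]
(C) a_n*b_n  ->  (-a_n + 5*b_n)*(2*a_n - 4*b_n) = -2*a_n^2 + 14*a_n*b_n - 20*b_n^2   [not conserved]
(D) a_n + b_n  ->  (-a_n + 5*b_n) + (2*a_n - 4*b_n) = a_n + b_n   [conserved]

Only (D) a_n + b_n returns to itself after one step, so it is the conserved quantity.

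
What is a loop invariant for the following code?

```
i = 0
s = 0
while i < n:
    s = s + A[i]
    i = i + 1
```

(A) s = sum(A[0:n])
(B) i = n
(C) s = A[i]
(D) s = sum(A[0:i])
D

A loop invariant must hold before the first iteration and be re-established by every execution of the body.

(D) s = sum(A[0:i]): Initially i = 0 and s = 0 = sum of the empty slice A[0:0]. If s = sum(A[0:i]) holds at the top of an iteration, the body sets s to sum(A[0:i]) + A[i] = sum(A[0:i+1]) and then i to i+1, so s = sum(A[0:i]) holds again. At exit i = n, giving s = sum(A[0:n]).

The other options fail:
(A) s = sum(A[0:n]): false before the loop (s = 0, not the full sum) -- it only becomes true at exit.
(B) i = n: false initially (i = 0); it is the exit condition, not an invariant.
(C) s = A[i]: after the first iteration s = A[0] but i = 1, so s = A[i] compares s with the wrong element (and fails in general).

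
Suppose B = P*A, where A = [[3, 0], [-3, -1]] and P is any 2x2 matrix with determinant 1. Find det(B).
-3

By the multiplicative property of determinants, det(B) = det(P*A) = det(P) * det(A) = det(A),
so the determinant is invariant under multiplication by any determinant-1 matrix; we just need det(A).

det(A) = (3)(-1) - (0)(-3) = -3 - 0 = -3

Therefore det(B) = 1 * (-3) = -3.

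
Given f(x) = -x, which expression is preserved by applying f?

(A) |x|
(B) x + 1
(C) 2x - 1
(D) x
A

For f(x) = -x:
Applying f replaces x by -x. Since |-x| = |x|, the absolute value is unchanged by f, whereas x -> -x, 2x - 1 -> -2x - 1 and x + 1 -> -x + 1 all change.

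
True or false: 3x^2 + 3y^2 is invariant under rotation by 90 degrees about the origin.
True

Applying rotation by 90 degrees: x' = x*cos(90 degrees) - y*sin(90 degrees) = -y, y' = x*sin(90 degrees) + y*cos(90 degrees) = x

Substituting into 3x^2 + 3y^2:
3(-y)^2 + 3(x)^2
= 3x^2 + 3y^2

This equals the original expression 3x^2 + 3y^2, so it IS invariant.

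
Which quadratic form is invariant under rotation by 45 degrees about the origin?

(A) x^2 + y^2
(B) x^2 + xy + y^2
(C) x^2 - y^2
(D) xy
A

Rotation by 45 degrees sends (x, y) to (sqrt(2)x/2 - sqrt(2)y/2, sqrt(2)x/2 + sqrt(2)y/2).
Substitute the transformed coordinates into each option and compare with the original:
(A) x^2 + y^2  ->  (sqrt(2)x/2 - sqrt(2)y/2)^2 + (sqrt(2)x/2 + sqrt(2)y/2)^2 = x^2 + y^2   [equals x^2 + y^2: invariant]
(B) x^2 + xy + y^2  ->  (sqrt(2)x/2 - sqrt(2)y/2)^2 + (sqrt(2)x/2 - sqrt(2)y/2)(sqrt(2)x/2 + sqrt(2)y/2) + (sqrt(2)x/2 + sqrt(2)y/2)^2 = 3x^2/2 + y^2/2   [differs from x^2 + xy + y^2: not invariant]
(C) x^2 - y^2  ->  (sqrt(2)x/2 - sqrt(2)y/2)^2 - (sqrt(2)x/2 + sqrt(2)y/2)^2 = -2xy   [differs from x^2 - y^2: not invariant]
(D) xy  ->  (sqrt(2)x/2 - sqrt(2)y/2)(sqrt(2)x/2 + sqrt(2)y/2) = x^2/2 - y^2/2   [differs from xy: not invariant]

Only option (A), x^2 + y^2, is unchanged by the transformation.
x^2 + y^2 is the squared distance from the origin, which rotations preserve.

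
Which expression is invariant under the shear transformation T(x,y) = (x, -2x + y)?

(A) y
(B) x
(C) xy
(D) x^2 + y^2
B

Under the shear T(x,y) = (x, -2x + y):
Substitute the transformed coordinates into each option and compare with the original:
(A) y  ->  (-2x + y) = -2x + y   [differs from y: not invariant]
(B) x  ->  (x) = x   [equals x: invariant]
(C) xy  ->  (x)(-2x + y) = -2x^2 + xy   [differs from xy: not invariant]
(D) x^2 + y^2  ->  (x)^2 + (-2x + y)^2 = 5x^2 - 4xy + y^2   [differs from x^2 + y^2: not invariant]

Only option (B), x, is unchanged by the transformation.
A vertical shear moves points parallel to the y-axis, so the x-coordinate (and any function of x alone) is unchanged.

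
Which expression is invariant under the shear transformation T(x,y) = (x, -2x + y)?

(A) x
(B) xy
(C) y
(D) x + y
A

Under the shear T(x,y) = (x, -2x + y):
Substitute the transformed coordinates into each option and compare with the original:
(A) x  ->  (x) = x   [equals x: invariant]
(B) xy  ->  (x)(-2x + y) = -2x^2 + xy   [differs from xy: not invariant]
(C) y  ->  (-2x + y) = -2x + y   [differs from y: not invariant]
(D) x + y  ->  (x) + (-2x + y) = -x + y   [differs from x + y: not invariant]

Only option (A), x, is unchanged by the transformation.
A vertical shear moves points parallel to the y-axis, so the x-coordinate (and any function of x alone) is unchanged.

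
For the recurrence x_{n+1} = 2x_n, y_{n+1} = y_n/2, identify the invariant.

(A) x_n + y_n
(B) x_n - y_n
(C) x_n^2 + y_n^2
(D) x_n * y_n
D

For the recurrence x_{n+1} = 2x_n, y_{n+1} = y_n/2:

x_{n+1} * y_{n+1} = (2x_n) * (y_n/2) = x_n * y_n
The product is conserved.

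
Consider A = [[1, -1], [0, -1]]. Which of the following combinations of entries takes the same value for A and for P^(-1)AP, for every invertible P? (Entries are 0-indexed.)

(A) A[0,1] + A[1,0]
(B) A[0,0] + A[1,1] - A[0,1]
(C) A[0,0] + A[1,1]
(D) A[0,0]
C

A[0,0] + A[1,1] is the trace of A. By the cyclic property of the trace, tr(P^(-1)AP) = tr(APP^(-1)) = tr(A), so it is the same for every matrix similar to A.

The other combinations are not similarity invariants. For example, take P = [[2, 1], [1, 1]] (det P = 1), so P^(-1) = [[1, -1], [-1, 2]] and
B = P^(-1)AP = [[2, 1], [-3, -2]].
Evaluating each option on A and on B:
(A) A[0,1] + A[1,0]: -1 for A, -2 for B -> changes
(B) A[0,0] + A[1,1] - A[0,1]: 1 for A, -1 for B -> changes
(C) A[0,0] + A[1,1]: 0 for A, 0 for B -> unchanged
(D) A[0,0]: 1 for A, 2 for B -> changes

Only (C) A[0,0] + A[1,1] = 0 survives (and it does so for every P, not just this one), so it is the invariant.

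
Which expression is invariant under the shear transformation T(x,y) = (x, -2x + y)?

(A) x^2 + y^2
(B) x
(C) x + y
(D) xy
B

Under the shear T(x,y) = (x, -2x + y):
Substitute the transformed coordinates into each option and compare with the original:
(A) x^2 + y^2  ->  (x)^2 + (-2x + y)^2 = 5x^2 - 4xy + y^2   [differs from x^2 + y^2: not invariant]
(B) x  ->  (x) = x   [equals x: invariant]
(C) x + y  ->  (x) + (-2x + y) = -x + y   [differs from x + y: not invariant]
(D) xy  ->  (x)(-2x + y) = -2x^2 + xy   [differs from xy: not invariant]

Only option (B), x, is unchanged by the transformation.
A vertical shear moves points parallel to the y-axis, so the x-coordinate (and any function of x alone) is unchanged.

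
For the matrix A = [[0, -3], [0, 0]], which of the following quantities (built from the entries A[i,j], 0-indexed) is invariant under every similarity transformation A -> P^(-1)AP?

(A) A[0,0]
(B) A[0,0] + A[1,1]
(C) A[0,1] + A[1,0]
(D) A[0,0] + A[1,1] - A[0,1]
B

A[0,0] + A[1,1] is the trace of A. By the cyclic property of the trace, tr(P^(-1)AP) = tr(APP^(-1)) = tr(A), so it is the same for every matrix similar to A.

The other combinations are not similarity invariants. For example, take P = [[1, 1], [1, 2]] (det P = 1), so P^(-1) = [[2, -1], [-1, 1]] and
B = P^(-1)AP = [[-6, -12], [3, 6]].
Evaluating each option on A and on B:
(A) A[0,0]: 0 for A, -6 for B -> changes
(B) A[0,0] + A[1,1]: 0 for A, 0 for B -> unchanged
(C) A[0,1] + A[1,0]: -3 for A, -9 for B -> changes
(D) A[0,0] + A[1,1] - A[0,1]: 3 for A, 12 for B -> changes

Only (B) A[0,0] + A[1,1] = 0 survives (and it does so for every P, not just this one), so it is the invariant.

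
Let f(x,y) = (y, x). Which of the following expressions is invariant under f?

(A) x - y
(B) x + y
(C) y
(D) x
B

For f(x,y) = (y, x):
After applying f: x' = y, y' = x. So x' + y' = y + x = x + y.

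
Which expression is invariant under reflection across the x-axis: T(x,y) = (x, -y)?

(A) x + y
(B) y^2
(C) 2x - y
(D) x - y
B

The map is reflection across the x-axis: T(x,y) = (x, -y).
Substitute the transformed coordinates into each option and compare with the original:
(A) x + y  ->  (x) + (-y) = x - y   [differs from x + y: not invariant]
(B) y^2  ->  (-y)^2 = y^2   [equals y^2: invariant]
(C) 2x - y  ->  2(x) - (-y) = 2x + y   [differs from 2x - y: not invariant]
(D) x - y  ->  (x) - (-y) = x + y   [differs from x - y: not invariant]

Only option (B), y^2, is unchanged by the transformation.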